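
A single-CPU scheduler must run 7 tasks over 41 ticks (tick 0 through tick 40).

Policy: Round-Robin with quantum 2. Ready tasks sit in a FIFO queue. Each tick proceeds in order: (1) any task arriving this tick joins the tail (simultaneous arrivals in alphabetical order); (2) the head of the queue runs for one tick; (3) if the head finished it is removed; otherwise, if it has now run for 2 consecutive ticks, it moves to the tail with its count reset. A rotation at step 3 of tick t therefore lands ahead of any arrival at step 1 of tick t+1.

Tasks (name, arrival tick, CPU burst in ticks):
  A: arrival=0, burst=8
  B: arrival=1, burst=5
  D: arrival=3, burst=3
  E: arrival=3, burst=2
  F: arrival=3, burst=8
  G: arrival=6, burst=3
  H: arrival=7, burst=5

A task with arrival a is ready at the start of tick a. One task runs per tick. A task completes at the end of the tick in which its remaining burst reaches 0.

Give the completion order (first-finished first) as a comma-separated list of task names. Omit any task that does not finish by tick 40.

completion order = E, D, B, A, G, H, F

t=0: queue=[A] q_used=0 → run A
t=1: queue=[A,B] q_used=1 → run A
t=2: queue=[B,A] q_used=0 → run B
t=3: queue=[B,A,D,E,F] q_used=1 → run B
t=4: queue=[A,D,E,F,B] q_used=0 → run A
t=5: queue=[A,D,E,F,B] q_used=1 → run A
t=6: queue=[D,E,F,B,A,G] q_used=0 → run D
t=7: queue=[D,E,F,B,A,G,H] q_used=1 → run D
t=8: queue=[E,F,B,A,G,H,D] q_used=0 → run E
t=9: queue=[E,F,B,A,G,H,D] q_used=1 → run E
t=10: queue=[F,B,A,G,H,D] q_used=0 → run F
t=11: queue=[F,B,A,G,H,D] q_used=1 → run F
t=12: queue=[B,A,G,H,D,F] q_used=0 → run B
t=13: queue=[B,A,G,H,D,F] q_used=1 → run B
t=14: queue=[A,G,H,D,F,B] q_used=0 → run A
t=15: queue=[A,G,H,D,F,B] q_used=1 → run A
t=16: queue=[G,H,D,F,B,A] q_used=0 → run G
t=17: queue=[G,H,D,F,B,A] q_used=1 → run G
t=18: queue=[H,D,F,B,A,G] q_used=0 → run H
t=19: queue=[H,D,F,B,A,G] q_used=1 → run H
t=20: queue=[D,F,B,A,G,H] q_used=0 → run D
t=21: queue=[F,B,A,G,H] q_used=0 → run F
t=22: queue=[F,B,A,G,H] q_used=1 → run F
t=23: queue=[B,A,G,H,F] q_used=0 → run B
t=24: queue=[A,G,H,F] q_used=0 → run A
t=25: queue=[A,G,H,F] q_used=1 → run A
t=26: queue=[G,H,F] q_used=0 → run G
t=27: queue=[H,F] q_used=0 → run H
t=28: queue=[H,F] q_used=1 → run H
t=29: queue=[F,H] q_used=0 → run F
t=30: queue=[F,H] q_used=1 → run F
t=31: queue=[H,F] q_used=0 → run H
t=32: queue=[F] q_used=0 → run F
t=33: queue=[F] q_used=1 → run F
t=34: (idle)
t=35: (idle)
t=36: (idle)
t=37: (idle)
t=38: (idle)
t=39: (idle)
t=40: (idle)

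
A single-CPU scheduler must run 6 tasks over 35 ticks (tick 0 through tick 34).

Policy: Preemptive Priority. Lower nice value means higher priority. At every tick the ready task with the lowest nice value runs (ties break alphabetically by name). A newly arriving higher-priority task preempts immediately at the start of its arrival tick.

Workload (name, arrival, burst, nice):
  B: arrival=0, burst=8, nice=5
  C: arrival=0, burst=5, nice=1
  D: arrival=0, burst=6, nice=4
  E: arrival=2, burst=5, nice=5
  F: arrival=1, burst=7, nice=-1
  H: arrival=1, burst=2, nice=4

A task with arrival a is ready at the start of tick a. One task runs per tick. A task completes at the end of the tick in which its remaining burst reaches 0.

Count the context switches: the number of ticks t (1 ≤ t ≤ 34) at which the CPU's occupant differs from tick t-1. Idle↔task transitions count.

context switches = 7

t=0: ready={B,C,D} → run C
t=1: ready={B,C,D,F,H} → run F
t=2: ready={B,C,D,E,F,H} → run F
t=3: ready={B,C,D,E,F,H} → run F
t=4: ready={B,C,D,E,F,H} → run F
t=5: ready={B,C,D,E,F,H} → run F
t=6: ready={B,C,D,E,F,H} → run F
t=7: ready={B,C,D,E,F,H} → run F
t=8: ready={B,C,D,E,H} → run C
t=9: ready={B,C,D,E,H} → run C
t=10: ready={B,C,D,E,H} → run C
t=11: ready={B,C,D,E,H} → run C
t=12: ready={B,D,E,H} → run D
t=13: ready={B,D,E,H} → run D
t=14: ready={B,D,E,H} → run D
t=15: ready={B,D,E,H} → run D
t=16: ready={B,D,E,H} → run D
t=17: ready={B,D,E,H} → run D
t=18: ready={B,E,H} → run H
t=19: ready={B,E,H} → run H
t=20: ready={B,E} → run B
t=21: ready={B,E} → run B
t=22: ready={B,E} → run B
t=23: ready={B,E} → run B
t=24: ready={B,E} → run B
t=25: ready={B,E} → run B
t=26: ready={B,E} → run B
t=27: ready={B,E} → run B
t=28: ready={E} → run E
t=29: ready={E} → run E
t=30: ready={E} → run E
t=31: ready={E} → run E
t=32: ready={E} → run E
t=33: (idle)
t=34: (idle)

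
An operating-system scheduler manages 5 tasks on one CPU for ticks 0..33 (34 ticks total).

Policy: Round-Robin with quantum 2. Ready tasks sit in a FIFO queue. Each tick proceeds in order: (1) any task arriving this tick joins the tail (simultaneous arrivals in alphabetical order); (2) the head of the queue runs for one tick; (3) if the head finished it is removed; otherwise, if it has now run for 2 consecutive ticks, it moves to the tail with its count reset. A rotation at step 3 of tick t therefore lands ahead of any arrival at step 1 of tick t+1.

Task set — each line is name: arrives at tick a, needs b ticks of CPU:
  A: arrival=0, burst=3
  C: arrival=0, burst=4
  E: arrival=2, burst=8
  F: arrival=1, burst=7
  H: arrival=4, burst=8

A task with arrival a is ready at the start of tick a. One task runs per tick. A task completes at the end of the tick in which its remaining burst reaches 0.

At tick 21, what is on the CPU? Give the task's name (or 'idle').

running at tick 21 = E

t=0: queue=[A,C] q_used=0 → run A
t=1: queue=[A,C,F] q_used=1 → run A
t=2: queue=[C,F,A,E] q_used=0 → run C
t=3: queue=[C,F,A,E] q_used=1 → run C
t=4: queue=[F,A,E,C,H] q_used=0 → run F
t=5: queue=[F,A,E,C,H] q_used=1 → run F
t=6: queue=[A,E,C,H,F] q_used=0 → run A
t=7: queue=[E,C,H,F] q_used=0 → run E
t=8: queue=[E,C,H,F] q_used=1 → run E
t=9: queue=[C,H,F,E] q_used=0 → run C
t=10: queue=[C,H,F,E] q_used=1 → run C
t=11: queue=[H,F,E] q_used=0 → run H
t=12: queue=[H,F,E] q_used=1 → run H
t=13: queue=[F,E,H] q_used=0 → run F
t=14: queue=[F,E,H] q_used=1 → run F
t=15: queue=[E,H,F] q_used=0 → run E
t=16: queue=[E,H,F] q_used=1 → run E
t=17: queue=[H,F,E] q_used=0 → run H
t=18: queue=[H,F,E] q_used=1 → run H
t=19: queue=[F,E,H] q_used=0 → run F
t=20: queue=[F,E,H] q_used=1 → run F
t=21: queue=[E,H,F] q_used=0 → run E
t=22: queue=[E,H,F] q_used=1 → run E
t=23: queue=[H,F,E] q_used=0 → run H
t=24: queue=[H,F,E] q_used=1 → run H
t=25: queue=[F,E,H] q_used=0 → run F
t=26: queue=[E,H] q_used=0 → run E
t=27: queue=[E,H] q_used=1 → run E
t=28: queue=[H] q_used=0 → run H
t=29: queue=[H] q_used=1 → run H
t=30: (idle)
t=31: (idle)
t=32: (idle)
t=33: (idle)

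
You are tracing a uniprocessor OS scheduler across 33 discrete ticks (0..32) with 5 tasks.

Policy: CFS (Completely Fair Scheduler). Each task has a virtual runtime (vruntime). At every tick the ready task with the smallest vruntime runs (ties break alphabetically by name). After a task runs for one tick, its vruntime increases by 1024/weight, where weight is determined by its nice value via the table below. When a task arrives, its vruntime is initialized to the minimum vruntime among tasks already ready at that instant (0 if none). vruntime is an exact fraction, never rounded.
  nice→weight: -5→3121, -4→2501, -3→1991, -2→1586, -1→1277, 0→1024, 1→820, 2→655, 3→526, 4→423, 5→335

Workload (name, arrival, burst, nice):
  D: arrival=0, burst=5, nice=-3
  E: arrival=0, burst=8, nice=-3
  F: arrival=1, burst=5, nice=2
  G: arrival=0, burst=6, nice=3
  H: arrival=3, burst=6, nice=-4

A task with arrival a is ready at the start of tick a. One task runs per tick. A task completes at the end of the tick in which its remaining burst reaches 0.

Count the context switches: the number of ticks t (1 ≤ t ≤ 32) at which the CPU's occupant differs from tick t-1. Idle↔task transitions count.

t=0: vr[D=0 E=0 G=0] → run D
t=1: vr[D=1024/1991 E=0 F=0 G=0] → run E
t=2: vr[D=1024/1991 E=1024/1991 F=0 G=0] → run F
t=3: vr[D=1024/1991 E=1024/1991 F=1024/655 G=0 H=0] → run G
t=4: vr[D=1024/1991 E=1024/1991 F=1024/655 G=512/263 H=0] → run H
t=5: vr[D=1024/1991 E=1024/1991 F=1024/655 G=512/263 H=1024/2501] → run H
t=6: vr[D=1024/1991 E=1024/1991 F=1024/655 G=512/263 H=2048/2501] → run D
t=7: vr[D=2048/1991 E=1024/1991 F=1024/655 G=512/263 H=2048/2501] → run E
t=8: vr[D=2048/1991 E=2048/1991 F=1024/655 G=512/263 H=2048/2501] → run H
t=9: vr[D=2048/1991 E=2048/1991 F=1024/655 G=512/263 H=3072/2501] → run D
t=10: vr[D=3072/1991 E=2048/1991 F=1024/655 G=512/263 H=3072/2501] → run E
t=11: vr[D=3072/1991 E=3072/1991 F=1024/655 G=512/263 H=3072/2501] → run H
t=12: vr[D=3072/1991 E=3072/1991 F=1024/655 G=512/263 H=4096/2501] → run D
t=13: vr[D=4096/1991 E=3072/1991 F=1024/655 G=512/263 H=4096/2501] → run E
t=14: vr[D=4096/1991 E=4096/1991 F=1024/655 G=512/263 H=4096/2501] → run F
t=15: vr[D=4096/1991 E=4096/1991 F=2048/655 G=512/263 H=4096/2501] → run H
t=16: vr[D=4096/1991 E=4096/1991 F=2048/655 G=512/263 H=5120/2501] → run G
t=17: vr[D=4096/1991 E=4096/1991 F=2048/655 G=1024/263 H=5120/2501] → run H
t=18: vr[D=4096/1991 E=4096/1991 F=2048/655 G=1024/263] → run D
t=19: vr[E=4096/1991 F=2048/655 G=1024/263] → run E
t=20: vr[E=5120/1991 F=2048/655 G=1024/263] → run E
t=21: vr[E=6144/1991 F=2048/655 G=1024/263] → run E
t=22: vr[E=7168/1991 F=2048/655 G=1024/263] → run F
t=23: vr[E=7168/1991 F=3072/655 G=1024/263] → run E
t=24: vr[F=3072/655 G=1024/263] → run G
t=25: vr[F=3072/655 G=1536/263] → run F
t=26: vr[F=4096/655 G=1536/263] → run G
t=27: vr[F=4096/655 G=2048/263] → run F
t=28: vr[G=2048/263] → run G
t=29: vr[G=2560/263] → run G
t=30: (idle)
t=31: (idle)
t=32: (idle)

context switches = 26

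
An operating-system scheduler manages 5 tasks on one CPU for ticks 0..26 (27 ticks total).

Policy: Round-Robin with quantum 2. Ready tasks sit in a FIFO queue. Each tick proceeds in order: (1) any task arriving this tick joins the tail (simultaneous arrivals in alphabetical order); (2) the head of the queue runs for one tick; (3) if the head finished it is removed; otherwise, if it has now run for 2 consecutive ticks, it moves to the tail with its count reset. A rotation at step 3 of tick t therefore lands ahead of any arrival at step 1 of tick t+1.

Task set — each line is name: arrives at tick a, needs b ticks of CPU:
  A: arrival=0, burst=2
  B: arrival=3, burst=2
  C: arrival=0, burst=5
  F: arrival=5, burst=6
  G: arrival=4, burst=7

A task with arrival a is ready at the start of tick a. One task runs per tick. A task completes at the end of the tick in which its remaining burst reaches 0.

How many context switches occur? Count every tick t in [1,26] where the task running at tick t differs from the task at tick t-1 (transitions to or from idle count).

t=0: queue=[A,C] q_used=0 → run A
t=1: queue=[A,C] q_used=1 → run A
t=2: queue=[C] q_used=0 → run C
t=3: queue=[C,B] q_used=1 → run C
t=4: queue=[B,C,G] q_used=0 → run B
t=5: queue=[B,C,G,F] q_used=1 → run B
t=6: queue=[C,G,F] q_used=0 → run C
t=7: queue=[C,G,F] q_used=1 → run C
t=8: queue=[G,F,C] q_used=0 → run G
t=9: queue=[G,F,C] q_used=1 → run G
t=10: queue=[F,C,G] q_used=0 → run F
t=11: queue=[F,C,G] q_used=1 → run F
t=12: queue=[C,G,F] q_used=0 → run C
t=13: queue=[G,F] q_used=0 → run G
t=14: queue=[G,F] q_used=1 → run G
t=15: queue=[F,G] q_used=0 → run F
t=16: queue=[F,G] q_used=1 → run F
t=17: queue=[G,F] q_used=0 → run G
t=18: queue=[G,F] q_used=1 → run G
t=19: queue=[F,G] q_used=0 → run F
t=20: queue=[F,G] q_used=1 → run F
t=21: queue=[G] q_used=0 → run G
t=22: (idle)
t=23: (idle)
t=24: (idle)
t=25: (idle)
t=26: (idle)

context switches = 12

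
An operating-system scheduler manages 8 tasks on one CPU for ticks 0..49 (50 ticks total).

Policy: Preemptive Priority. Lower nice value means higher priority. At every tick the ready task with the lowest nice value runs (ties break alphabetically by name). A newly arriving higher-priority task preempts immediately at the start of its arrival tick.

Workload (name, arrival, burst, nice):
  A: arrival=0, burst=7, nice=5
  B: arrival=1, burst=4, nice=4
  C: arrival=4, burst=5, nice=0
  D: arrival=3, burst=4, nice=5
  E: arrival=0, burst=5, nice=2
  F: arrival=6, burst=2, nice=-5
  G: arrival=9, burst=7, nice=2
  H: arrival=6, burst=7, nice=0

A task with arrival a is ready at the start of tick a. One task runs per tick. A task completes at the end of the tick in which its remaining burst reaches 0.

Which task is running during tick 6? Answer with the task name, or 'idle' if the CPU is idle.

t=0: ready={A,E} → run E
t=1: ready={A,B,E} → run E
t=2: ready={A,B,E} → run E
t=3: ready={A,B,D,E} → run E
t=4: ready={A,B,C,D,E} → run C
t=5: ready={A,B,C,D,E} → run C
t=6: ready={A,B,C,D,E,F,H} → run F
t=7: ready={A,B,C,D,E,F,H} → run F
t=8: ready={A,B,C,D,E,H} → run C
t=9: ready={A,B,C,D,E,G,H} → run C
t=10: ready={A,B,C,D,E,G,H} → run C
t=11: ready={A,B,D,E,G,H} → run H
t=12: ready={A,B,D,E,G,H} → run H
t=13: ready={A,B,D,E,G,H} → run H
t=14: ready={A,B,D,E,G,H} → run H
t=15: ready={A,B,D,E,G,H} → run H
t=16: ready={A,B,D,E,G,H} → run H
t=17: ready={A,B,D,E,G,H} → run H
t=18: ready={A,B,D,E,G} → run E
t=19: ready={A,B,D,G} → run G
t=20: ready={A,B,D,G} → run G
t=21: ready={A,B,D,G} → run G
t=22: ready={A,B,D,G} → run G
t=23: ready={A,B,D,G} → run G
t=24: ready={A,B,D,G} → run G
t=25: ready={A,B,D,G} → run G
t=26: ready={A,B,D} → run B
t=27: ready={A,B,D} → run B
t=28: ready={A,B,D} → run B
t=29: ready={A,B,D} → run B
t=30: ready={A,D} → run A
t=31: ready={A,D} → run A
t=32: ready={A,D} → run A
t=33: ready={A,D} → run A
t=34: ready={A,D} → run A
t=35: ready={A,D} → run A
t=36: ready={A,D} → run A
t=37: ready={D} → run D
t=38: ready={D} → run D
t=39: ready={D} → run D
t=40: ready={D} → run D
t=41: (idle)
t=42: (idle)
t=43: (idle)
t=44: (idle)
t=45: (idle)
t=46: (idle)
t=47: (idle)
t=48: (idle)
t=49: (idle)

running at tick 6 = F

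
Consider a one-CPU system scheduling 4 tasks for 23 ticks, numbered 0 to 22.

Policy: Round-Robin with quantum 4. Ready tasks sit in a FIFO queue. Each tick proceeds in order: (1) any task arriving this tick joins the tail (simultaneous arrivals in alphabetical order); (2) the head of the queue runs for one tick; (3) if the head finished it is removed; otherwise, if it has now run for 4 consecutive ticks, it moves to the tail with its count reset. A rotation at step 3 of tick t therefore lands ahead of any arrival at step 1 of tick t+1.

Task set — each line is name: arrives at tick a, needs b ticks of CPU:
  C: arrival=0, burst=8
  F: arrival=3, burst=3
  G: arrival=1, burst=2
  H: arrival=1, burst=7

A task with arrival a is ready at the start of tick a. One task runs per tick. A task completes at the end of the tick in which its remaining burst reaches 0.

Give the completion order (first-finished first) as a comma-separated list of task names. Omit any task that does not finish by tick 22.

completion order = G, F, C, H

t=0: queue=[C] q_used=0 → run C
t=1: queue=[C,G,H] q_used=1 → run C
t=2: queue=[C,G,H] q_used=2 → run C
t=3: queue=[C,G,H,F] q_used=3 → run C
t=4: queue=[G,H,F,C] q_used=0 → run G
t=5: queue=[G,H,F,C] q_used=1 → run G
t=6: queue=[H,F,C] q_used=0 → run H
t=7: queue=[H,F,C] q_used=1 → run H
t=8: queue=[H,F,C] q_used=2 → run H
t=9: queue=[H,F,C] q_used=3 → run H
t=10: queue=[F,C,H] q_used=0 → run F
t=11: queue=[F,C,H] q_used=1 → run F
t=12: queue=[F,C,H] q_used=2 → run F
t=13: queue=[C,H] q_used=0 → run C
t=14: queue=[C,H] q_used=1 → run C
t=15: queue=[C,H] q_used=2 → run C
t=16: queue=[C,H] q_used=3 → run C
t=17: queue=[H] q_used=0 → run H
t=18: queue=[H] q_used=1 → run H
t=19: queue=[H] q_used=2 → run H
t=20: (idle)
t=21: (idle)
t=22: (idle)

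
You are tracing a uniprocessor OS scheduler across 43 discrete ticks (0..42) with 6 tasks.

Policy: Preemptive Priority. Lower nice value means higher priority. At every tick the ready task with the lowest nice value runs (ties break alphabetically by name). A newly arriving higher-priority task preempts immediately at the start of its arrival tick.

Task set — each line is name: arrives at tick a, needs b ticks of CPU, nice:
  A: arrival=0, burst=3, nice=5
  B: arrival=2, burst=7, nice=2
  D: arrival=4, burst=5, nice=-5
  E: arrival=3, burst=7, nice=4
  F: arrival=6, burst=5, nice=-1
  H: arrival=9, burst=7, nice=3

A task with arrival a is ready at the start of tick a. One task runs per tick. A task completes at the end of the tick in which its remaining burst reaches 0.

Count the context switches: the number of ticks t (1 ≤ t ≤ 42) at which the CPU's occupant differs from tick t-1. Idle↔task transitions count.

t=0: ready={A} → run A
t=1: ready={A} → run A
t=2: ready={A,B} → run B
t=3: ready={A,B,E} → run B
t=4: ready={A,B,D,E} → run D
t=5: ready={A,B,D,E} → run D
t=6: ready={A,B,D,E,F} → run D
t=7: ready={A,B,D,E,F} → run D
t=8: ready={A,B,D,E,F} → run D
t=9: ready={A,B,E,F,H} → run F
t=10: ready={A,B,E,F,H} → run F
t=11: ready={A,B,E,F,H} → run F
t=12: ready={A,B,E,F,H} → run F
t=13: ready={A,B,E,F,H} → run F
t=14: ready={A,B,E,H} → run B
t=15: ready={A,B,E,H} → run B
t=16: ready={A,B,E,H} → run B
t=17: ready={A,B,E,H} → run B
t=18: ready={A,B,E,H} → run B
t=19: ready={A,E,H} → run H
t=20: ready={A,E,H} → run H
t=21: ready={A,E,H} → run H
t=22: ready={A,E,H} → run H
t=23: ready={A,E,H} → run H
t=24: ready={A,E,H} → run H
t=25: ready={A,E,H} → run H
t=26: ready={A,E} → run E
t=27: ready={A,E} → run E
t=28: ready={A,E} → run E
t=29: ready={A,E} → run E
t=30: ready={A,E} → run E
t=31: ready={A,E} → run E
t=32: ready={A,E} → run E
t=33: ready={A} → run A
t=34: (idle)
t=35: (idle)
t=36: (idle)
t=37: (idle)
t=38: (idle)
t=39: (idle)
t=40: (idle)
t=41: (idle)
t=42: (idle)

context switches = 8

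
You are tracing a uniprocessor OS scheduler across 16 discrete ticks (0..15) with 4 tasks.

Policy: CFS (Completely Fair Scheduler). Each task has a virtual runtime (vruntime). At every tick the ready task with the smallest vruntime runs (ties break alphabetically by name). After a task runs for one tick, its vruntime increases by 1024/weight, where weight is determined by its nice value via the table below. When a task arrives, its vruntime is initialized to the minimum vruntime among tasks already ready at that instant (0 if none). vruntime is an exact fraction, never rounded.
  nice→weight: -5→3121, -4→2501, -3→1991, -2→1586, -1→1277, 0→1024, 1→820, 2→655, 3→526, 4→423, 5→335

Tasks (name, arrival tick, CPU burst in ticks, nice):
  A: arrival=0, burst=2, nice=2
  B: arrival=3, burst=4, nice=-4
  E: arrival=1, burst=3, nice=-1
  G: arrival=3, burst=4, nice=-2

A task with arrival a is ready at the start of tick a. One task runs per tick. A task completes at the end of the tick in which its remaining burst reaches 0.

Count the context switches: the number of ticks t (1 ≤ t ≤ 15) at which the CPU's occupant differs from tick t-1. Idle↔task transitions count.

context switches = 10

t=0: vr[A=0] → run A
t=1: vr[A=1024/655 E=1024/655] → run A
t=2: vr[E=1024/655] → run E
t=3: vr[B=1978368/836435 E=1978368/836435 G=1978368/836435] → run B
t=4: vr[B=5804407808/2091923935 E=1978368/836435 G=1978368/836435] → run E
t=5: vr[B=5804407808/2091923935 E=2649088/836435 G=1978368/836435] → run G
t=6: vr[B=5804407808/2091923935 E=2649088/836435 G=1997100544/663292955] → run B
t=7: vr[B=6660917248/2091923935 E=2649088/836435 G=1997100544/663292955] → run G
t=8: vr[B=6660917248/2091923935 E=2649088/836435 G=2425355264/663292955] → run E
t=9: vr[B=6660917248/2091923935 G=2425355264/663292955] → run B
t=10: vr[B=7517426688/2091923935 G=2425355264/663292955] → run B
t=11: vr[G=2425355264/663292955] → run G
t=12: vr[G=2853609984/663292955] → run G
t=13: (idle)
t=14: (idle)
t=15: (idle)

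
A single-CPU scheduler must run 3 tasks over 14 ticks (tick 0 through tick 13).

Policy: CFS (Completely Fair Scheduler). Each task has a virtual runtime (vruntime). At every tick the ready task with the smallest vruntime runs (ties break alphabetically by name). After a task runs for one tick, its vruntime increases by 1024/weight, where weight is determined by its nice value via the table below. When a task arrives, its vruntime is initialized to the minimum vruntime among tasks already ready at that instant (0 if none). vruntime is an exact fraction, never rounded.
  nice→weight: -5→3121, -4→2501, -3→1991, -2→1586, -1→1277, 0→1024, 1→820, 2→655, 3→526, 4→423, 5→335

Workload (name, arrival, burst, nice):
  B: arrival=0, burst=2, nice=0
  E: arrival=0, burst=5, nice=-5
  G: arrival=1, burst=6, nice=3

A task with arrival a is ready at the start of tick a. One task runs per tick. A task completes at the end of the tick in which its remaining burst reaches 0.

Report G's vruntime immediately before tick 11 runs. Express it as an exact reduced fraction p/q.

vruntime(G, start of tick 11) = 2048/263

t=0: vr[B=0 E=0] → run B
t=1: vr[B=1 E=0 G=0] → run E
t=2: vr[B=1 E=1024/3121 G=0] → run G
t=3: vr[B=1 E=1024/3121 G=512/263] → run E
t=4: vr[B=1 E=2048/3121 G=512/263] → run E
t=5: vr[B=1 E=3072/3121 G=512/263] → run E
t=6: vr[B=1 E=4096/3121 G=512/263] → run B
t=7: vr[E=4096/3121 G=512/263] → run E
t=8: vr[G=512/263] → run G
t=9: vr[G=1024/263] → run G
t=10: vr[G=1536/263] → run G
t=11: vr[G=2048/263] → run G
t=12: vr[G=2560/263] → run G
t=13: (idle)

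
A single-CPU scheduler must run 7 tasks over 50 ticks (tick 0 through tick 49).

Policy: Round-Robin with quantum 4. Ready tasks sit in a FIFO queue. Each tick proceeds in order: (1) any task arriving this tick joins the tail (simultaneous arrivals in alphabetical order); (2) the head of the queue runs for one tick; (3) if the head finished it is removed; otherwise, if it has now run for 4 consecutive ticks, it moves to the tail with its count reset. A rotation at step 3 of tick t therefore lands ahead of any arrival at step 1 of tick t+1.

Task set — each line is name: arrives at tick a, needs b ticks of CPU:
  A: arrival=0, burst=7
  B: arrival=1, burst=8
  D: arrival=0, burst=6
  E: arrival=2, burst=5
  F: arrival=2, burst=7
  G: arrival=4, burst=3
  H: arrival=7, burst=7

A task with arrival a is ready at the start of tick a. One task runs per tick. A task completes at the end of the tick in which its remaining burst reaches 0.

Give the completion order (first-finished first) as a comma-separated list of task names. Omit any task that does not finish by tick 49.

completion order = A, G, D, B, E, F, H

t=0: queue=[A,D] q_used=0 → run A
t=1: queue=[A,D,B] q_used=1 → run A
t=2: queue=[A,D,B,E,F] q_used=2 → run A
t=3: queue=[A,D,B,E,F] q_used=3 → run A
t=4: queue=[D,B,E,F,A,G] q_used=0 → run D
t=5: queue=[D,B,E,F,A,G] q_used=1 → run D
t=6: queue=[D,B,E,F,A,G] q_used=2 → run D
t=7: queue=[D,B,E,F,A,G,H] q_used=3 → run D
t=8: queue=[B,E,F,A,G,H,D] q_used=0 → run B
t=9: queue=[B,E,F,A,G,H,D] q_used=1 → run B
t=10: queue=[B,E,F,A,G,H,D] q_used=2 → run B
t=11: queue=[B,E,F,A,G,H,D] q_used=3 → run B
t=12: queue=[E,F,A,G,H,D,B] q_used=0 → run E
t=13: queue=[E,F,A,G,H,D,B] q_used=1 → run E
t=14: queue=[E,F,A,G,H,D,B] q_used=2 → run E
t=15: queue=[E,F,A,G,H,D,B] q_used=3 → run E
t=16: queue=[F,A,G,H,D,B,E] q_used=0 → run F
t=17: queue=[F,A,G,H,D,B,E] q_used=1 → run F
t=18: queue=[F,A,G,H,D,B,E] q_used=2 → run F
t=19: queue=[F,A,G,H,D,B,E] q_used=3 → run F
t=20: queue=[A,G,H,D,B,E,F] q_used=0 → run A
t=21: queue=[A,G,H,D,B,E,F] q_used=1 → run A
t=22: queue=[A,G,H,D,B,E,F] q_used=2 → run A
t=23: queue=[G,H,D,B,E,F] q_used=0 → run G
t=24: queue=[G,H,D,B,E,F] q_used=1 → run G
t=25: queue=[G,H,D,B,E,F] q_used=2 → run G
t=26: queue=[H,D,B,E,F] q_used=0 → run H
t=27: queue=[H,D,B,E,F] q_used=1 → run H
t=28: queue=[H,D,B,E,F] q_used=2 → run H
t=29: queue=[H,D,B,E,F] q_used=3 → run H
t=30: queue=[D,B,E,F,H] q_used=0 → run D
t=31: queue=[D,B,E,F,H] q_used=1 → run D
t=32: queue=[B,E,F,H] q_used=0 → run B
t=33: queue=[B,E,F,H] q_used=1 → run B
t=34: queue=[B,E,F,H] q_used=2 → run B
t=35: queue=[B,E,F,H] q_used=3 → run B
t=36: queue=[E,F,H] q_used=0 → run E
t=37: queue=[F,H] q_used=0 → run F
t=38: queue=[F,H] q_used=1 → run F
t=39: queue=[F,H] q_used=2 → run F
t=40: queue=[H] q_used=0 → run H
t=41: queue=[H] q_used=1 → run H
t=42: queue=[H] q_used=2 → run H
t=43: (idle)
t=44: (idle)
t=45: (idle)
t=46: (idle)
t=47: (idle)
t=48: (idle)
t=49: (idle)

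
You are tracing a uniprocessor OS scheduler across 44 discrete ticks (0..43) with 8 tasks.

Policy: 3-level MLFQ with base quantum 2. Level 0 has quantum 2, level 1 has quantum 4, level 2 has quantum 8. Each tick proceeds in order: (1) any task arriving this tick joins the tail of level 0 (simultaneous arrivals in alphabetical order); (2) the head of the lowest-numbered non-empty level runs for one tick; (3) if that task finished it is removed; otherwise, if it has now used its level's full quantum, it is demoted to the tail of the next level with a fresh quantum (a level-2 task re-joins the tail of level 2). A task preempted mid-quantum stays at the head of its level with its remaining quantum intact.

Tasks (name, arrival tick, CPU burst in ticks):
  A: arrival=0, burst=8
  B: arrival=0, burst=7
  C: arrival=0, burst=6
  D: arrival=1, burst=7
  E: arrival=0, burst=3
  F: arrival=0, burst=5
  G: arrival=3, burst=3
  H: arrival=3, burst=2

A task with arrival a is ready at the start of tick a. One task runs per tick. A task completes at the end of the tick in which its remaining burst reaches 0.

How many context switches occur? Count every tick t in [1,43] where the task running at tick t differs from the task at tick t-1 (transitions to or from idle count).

context switches = 18

t=0: L0/L1/L2 = ABCEF/-/- → run A
t=1: L0/L1/L2 = ABCEFD/-/- → run A
t=2: L0/L1/L2 = BCEFD/A/- → run B
t=3: L0/L1/L2 = BCEFDGH/A/- → run B
t=4: L0/L1/L2 = CEFDGH/AB/- → run C
t=5: L0/L1/L2 = CEFDGH/AB/- → run C
t=6: L0/L1/L2 = EFDGH/ABC/- → run E
t=7: L0/L1/L2 = EFDGH/ABC/- → run E
t=8: L0/L1/L2 = FDGH/ABCE/- → run F
t=9: L0/L1/L2 = FDGH/ABCE/- → run F
t=10: L0/L1/L2 = DGH/ABCEF/- → run D
t=11: L0/L1/L2 = DGH/ABCEF/- → run D
t=12: L0/L1/L2 = GH/ABCEFD/- → run G
t=13: L0/L1/L2 = GH/ABCEFD/- → run G
t=14: L0/L1/L2 = H/ABCEFDG/- → run H
t=15: L0/L1/L2 = H/ABCEFDG/- → run H
t=16: L0/L1/L2 = -/ABCEFDG/- → run A
t=17: L0/L1/L2 = -/ABCEFDG/- → run A
t=18: L0/L1/L2 = -/ABCEFDG/- → run A
t=19: L0/L1/L2 = -/ABCEFDG/- → run A
t=20: L0/L1/L2 = -/BCEFDG/A → run B
t=21: L0/L1/L2 = -/BCEFDG/A → run B
t=22: L0/L1/L2 = -/BCEFDG/A → run B
t=23: L0/L1/L2 = -/BCEFDG/A → run B
t=24: L0/L1/L2 = -/CEFDG/AB → run C
t=25: L0/L1/L2 = -/CEFDG/AB → run C
t=26: L0/L1/L2 = -/CEFDG/AB → run C
t=27: L0/L1/L2 = -/CEFDG/AB → run C
t=28: L0/L1/L2 = -/EFDG/AB → run E
t=29: L0/L1/L2 = -/FDG/AB → run F
t=30: L0/L1/L2 = -/FDG/AB → run F
t=31: L0/L1/L2 = -/FDG/AB → run F
t=32: L0/L1/L2 = -/DG/AB → run D
t=33: L0/L1/L2 = -/DG/AB → run D
t=34: L0/L1/L2 = -/DG/AB → run D
t=35: L0/L1/L2 = -/DG/AB → run D
t=36: L0/L1/L2 = -/G/ABD → run G
t=37: L0/L1/L2 = -/-/ABD → run A
t=38: L0/L1/L2 = -/-/ABD → run A
t=39: L0/L1/L2 = -/-/BD → run B
t=40: L0/L1/L2 = -/-/D → run D
t=41: (idle)
t=42: (idle)
t=43: (idle)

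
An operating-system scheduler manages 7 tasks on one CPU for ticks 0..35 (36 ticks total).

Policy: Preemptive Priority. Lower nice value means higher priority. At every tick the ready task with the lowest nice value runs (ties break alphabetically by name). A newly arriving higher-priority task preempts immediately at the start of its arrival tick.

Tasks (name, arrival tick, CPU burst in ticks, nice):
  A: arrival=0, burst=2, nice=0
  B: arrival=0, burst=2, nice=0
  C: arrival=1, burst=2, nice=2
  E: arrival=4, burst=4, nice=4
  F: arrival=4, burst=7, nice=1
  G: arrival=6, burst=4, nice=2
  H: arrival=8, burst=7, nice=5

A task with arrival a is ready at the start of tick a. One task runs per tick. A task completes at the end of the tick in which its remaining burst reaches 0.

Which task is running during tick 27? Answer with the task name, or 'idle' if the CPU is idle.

t=0: ready={A,B} → run A
t=1: ready={A,B,C} → run A
t=2: ready={B,C} → run B
t=3: ready={B,C} → run B
t=4: ready={C,E,F} → run F
t=5: ready={C,E,F} → run F
t=6: ready={C,E,F,G} → run F
t=7: ready={C,E,F,G} → run F
t=8: ready={C,E,F,G,H} → run F
t=9: ready={C,E,F,G,H} → run F
t=10: ready={C,E,F,G,H} → run F
t=11: ready={C,E,G,H} → run C
t=12: ready={C,E,G,H} → run C
t=13: ready={E,G,H} → run G
t=14: ready={E,G,H} → run G
t=15: ready={E,G,H} → run G
t=16: ready={E,G,H} → run G
t=17: ready={E,H} → run E
t=18: ready={E,H} → run E
t=19: ready={E,H} → run E
t=20: ready={E,H} → run E
t=21: ready={H} → run H
t=22: ready={H} → run H
t=23: ready={H} → run H
t=24: ready={H} → run H
t=25: ready={H} → run H
t=26: ready={H} → run H
t=27: ready={H} → run H
t=28: (idle)
t=29: (idle)
t=30: (idle)
t=31: (idle)
t=32: (idle)
t=33: (idle)
t=34: (idle)
t=35: (idle)

running at tick 27 = H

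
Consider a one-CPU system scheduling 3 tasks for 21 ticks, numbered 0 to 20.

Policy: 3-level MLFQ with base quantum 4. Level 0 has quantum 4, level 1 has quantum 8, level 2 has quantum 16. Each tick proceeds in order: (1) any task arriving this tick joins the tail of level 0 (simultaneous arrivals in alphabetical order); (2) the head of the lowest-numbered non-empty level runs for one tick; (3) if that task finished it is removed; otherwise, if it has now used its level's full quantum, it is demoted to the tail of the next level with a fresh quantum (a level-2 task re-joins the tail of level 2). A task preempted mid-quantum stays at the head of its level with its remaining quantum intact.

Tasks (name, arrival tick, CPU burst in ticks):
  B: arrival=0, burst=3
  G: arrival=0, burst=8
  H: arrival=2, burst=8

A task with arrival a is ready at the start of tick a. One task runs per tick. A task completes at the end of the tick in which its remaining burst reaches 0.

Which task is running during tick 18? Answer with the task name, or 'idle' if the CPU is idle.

running at tick 18 = H

t=0: L0/L1/L2 = BG/-/- → run B
t=1: L0/L1/L2 = BG/-/- → run B
t=2: L0/L1/L2 = BGH/-/- → run B
t=3: L0/L1/L2 = GH/-/- → run G
t=4: L0/L1/L2 = GH/-/- → run G
t=5: L0/L1/L2 = GH/-/- → run G
t=6: L0/L1/L2 = GH/-/- → run G
t=7: L0/L1/L2 = H/G/- → run H
t=8: L0/L1/L2 = H/G/- → run H
t=9: L0/L1/L2 = H/G/- → run H
t=10: L0/L1/L2 = H/G/- → run H
t=11: L0/L1/L2 = -/GH/- → run G
t=12: L0/L1/L2 = -/GH/- → run G
t=13: L0/L1/L2 = -/GH/- → run G
t=14: L0/L1/L2 = -/GH/- → run G
t=15: L0/L1/L2 = -/H/- → run H
t=16: L0/L1/L2 = -/H/- → run H
t=17: L0/L1/L2 = -/H/- → run H
t=18: L0/L1/L2 = -/H/- → run H
t=19: (idle)
t=20: (idle)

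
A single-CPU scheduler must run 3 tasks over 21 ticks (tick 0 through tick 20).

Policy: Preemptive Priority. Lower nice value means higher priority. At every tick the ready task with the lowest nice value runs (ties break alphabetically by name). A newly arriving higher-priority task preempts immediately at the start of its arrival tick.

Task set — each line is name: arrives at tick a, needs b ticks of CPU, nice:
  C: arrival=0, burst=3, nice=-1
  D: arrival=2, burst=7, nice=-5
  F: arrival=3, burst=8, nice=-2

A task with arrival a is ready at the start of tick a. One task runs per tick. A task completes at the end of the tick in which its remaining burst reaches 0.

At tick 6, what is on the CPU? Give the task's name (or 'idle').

running at tick 6 = D

t=0: ready={C} → run C
t=1: ready={C} → run C
t=2: ready={C,D} → run D
t=3: ready={C,D,F} → run D
t=4: ready={C,D,F} → run D
t=5: ready={C,D,F} → run D
t=6: ready={C,D,F} → run D
t=7: ready={C,D,F} → run D
t=8: ready={C,D,F} → run D
t=9: ready={C,F} → run F
t=10: ready={C,F} → run F
t=11: ready={C,F} → run F
t=12: ready={C,F} → run F
t=13: ready={C,F} → run F
t=14: ready={C,F} → run F
t=15: ready={C,F} → run F
t=16: ready={C,F} → run F
t=17: ready={C} → run C
t=18: (idle)
t=19: (idle)
t=20: (idle)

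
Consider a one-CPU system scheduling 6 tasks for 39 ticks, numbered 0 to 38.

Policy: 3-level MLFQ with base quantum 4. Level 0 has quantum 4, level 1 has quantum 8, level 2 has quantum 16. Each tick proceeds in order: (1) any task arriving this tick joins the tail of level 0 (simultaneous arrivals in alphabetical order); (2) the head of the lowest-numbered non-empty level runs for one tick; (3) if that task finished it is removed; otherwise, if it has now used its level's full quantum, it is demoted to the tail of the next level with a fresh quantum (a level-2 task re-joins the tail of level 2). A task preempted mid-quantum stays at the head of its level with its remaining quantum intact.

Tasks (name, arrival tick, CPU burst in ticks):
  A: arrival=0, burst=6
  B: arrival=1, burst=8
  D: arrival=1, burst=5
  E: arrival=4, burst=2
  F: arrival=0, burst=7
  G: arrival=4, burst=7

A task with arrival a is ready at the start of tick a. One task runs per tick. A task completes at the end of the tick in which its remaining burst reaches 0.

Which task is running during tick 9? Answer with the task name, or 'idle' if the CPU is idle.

t=0: L0/L1/L2 = AF/-/- → run A
t=1: L0/L1/L2 = AFBD/-/- → run A
t=2: L0/L1/L2 = AFBD/-/- → run A
t=3: L0/L1/L2 = AFBD/-/- → run A
t=4: L0/L1/L2 = FBDEG/A/- → run F
t=5: L0/L1/L2 = FBDEG/A/- → run F
t=6: L0/L1/L2 = FBDEG/A/- → run F
t=7: L0/L1/L2 = FBDEG/A/- → run F
t=8: L0/L1/L2 = BDEG/AF/- → run B
t=9: L0/L1/L2 = BDEG/AF/- → run B
t=10: L0/L1/L2 = BDEG/AF/- → run B
t=11: L0/L1/L2 = BDEG/AF/- → run B
t=12: L0/L1/L2 = DEG/AFB/- → run D
t=13: L0/L1/L2 = DEG/AFB/- → run D
t=14: L0/L1/L2 = DEG/AFB/- → run D
t=15: L0/L1/L2 = DEG/AFB/- → run D
t=16: L0/L1/L2 = EG/AFBD/- → run E
t=17: L0/L1/L2 = EG/AFBD/- → run E
t=18: L0/L1/L2 = G/AFBD/- → run G
t=19: L0/L1/L2 = G/AFBD/- → run G
t=20: L0/L1/L2 = G/AFBD/- → run G
t=21: L0/L1/L2 = G/AFBD/- → run G
t=22: L0/L1/L2 = -/AFBDG/- → run A
t=23: L0/L1/L2 = -/AFBDG/- → run A
t=24: L0/L1/L2 = -/FBDG/- → run F
t=25: L0/L1/L2 = -/FBDG/- → run F
t=26: L0/L1/L2 = -/FBDG/- → run F
t=27: L0/L1/L2 = -/BDG/- → run B
t=28: L0/L1/L2 = -/BDG/- → run B
t=29: L0/L1/L2 = -/BDG/- → run B
t=30: L0/L1/L2 = -/BDG/- → run B
t=31: L0/L1/L2 = -/DG/- → run D
t=32: L0/L1/L2 = -/G/- → run G
t=33: L0/L1/L2 = -/G/- → run G
t=34: L0/L1/L2 = -/G/- → run G
t=35: (idle)
t=36: (idle)
t=37: (idle)
t=38: (idle)

running at tick 9 = B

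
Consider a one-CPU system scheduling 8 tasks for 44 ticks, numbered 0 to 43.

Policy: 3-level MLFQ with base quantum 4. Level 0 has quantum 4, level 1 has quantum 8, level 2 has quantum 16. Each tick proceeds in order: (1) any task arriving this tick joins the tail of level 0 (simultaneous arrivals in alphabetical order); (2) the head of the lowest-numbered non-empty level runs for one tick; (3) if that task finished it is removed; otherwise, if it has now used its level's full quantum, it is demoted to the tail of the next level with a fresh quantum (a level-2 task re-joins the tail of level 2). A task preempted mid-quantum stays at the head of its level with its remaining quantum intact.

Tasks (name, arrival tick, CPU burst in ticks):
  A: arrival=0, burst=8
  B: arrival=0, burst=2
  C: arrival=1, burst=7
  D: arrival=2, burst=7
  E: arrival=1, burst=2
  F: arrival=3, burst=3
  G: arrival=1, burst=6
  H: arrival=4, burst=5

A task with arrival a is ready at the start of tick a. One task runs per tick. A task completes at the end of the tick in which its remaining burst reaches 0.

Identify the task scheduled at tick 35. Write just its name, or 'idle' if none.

running at tick 35 = G

t=0: L0/L1/L2 = AB/-/- → run A
t=1: L0/L1/L2 = ABCEG/-/- → run A
t=2: L0/L1/L2 = ABCEGD/-/- → run A
t=3: L0/L1/L2 = ABCEGDF/-/- → run A
t=4: L0/L1/L2 = BCEGDFH/A/- → run B
t=5: L0/L1/L2 = BCEGDFH/A/- → run B
t=6: L0/L1/L2 = CEGDFH/A/- → run C
t=7: L0/L1/L2 = CEGDFH/A/- → run C
t=8: L0/L1/L2 = CEGDFH/A/- → run C
t=9: L0/L1/L2 = CEGDFH/A/- → run C
t=10: L0/L1/L2 = EGDFH/AC/- → run E
t=11: L0/L1/L2 = EGDFH/AC/- → run E
t=12: L0/L1/L2 = GDFH/AC/- → run G
t=13: L0/L1/L2 = GDFH/AC/- → run G
t=14: L0/L1/L2 = GDFH/AC/- → run G
t=15: L0/L1/L2 = GDFH/AC/- → run G
t=16: L0/L1/L2 = DFH/ACG/- → run D
t=17: L0/L1/L2 = DFH/ACG/- → run D
t=18: L0/L1/L2 = DFH/ACG/- → run D
t=19: L0/L1/L2 = DFH/ACG/- → run D
t=20: L0/L1/L2 = FH/ACGD/- → run F
t=21: L0/L1/L2 = FH/ACGD/- → run F
t=22: L0/L1/L2 = FH/ACGD/- → run F
t=23: L0/L1/L2 = H/ACGD/- → run H
t=24: L0/L1/L2 = H/ACGD/- → run H
t=25: L0/L1/L2 = H/ACGD/- → run H
t=26: L0/L1/L2 = H/ACGD/- → run H
t=27: L0/L1/L2 = -/ACGDH/- → run A
t=28: L0/L1/L2 = -/ACGDH/- → run A
t=29: L0/L1/L2 = -/ACGDH/- → run A
t=30: L0/L1/L2 = -/ACGDH/- → run A
t=31: L0/L1/L2 = -/CGDH/- → run C
t=32: L0/L1/L2 = -/CGDH/- → run C
t=33: L0/L1/L2 = -/CGDH/- → run C
t=34: L0/L1/L2 = -/GDH/- → run G
t=35: L0/L1/L2 = -/GDH/- → run G
t=36: L0/L1/L2 = -/DH/- → run D
t=37: L0/L1/L2 = -/DH/- → run D
t=38: L0/L1/L2 = -/DH/- → run D
t=39: L0/L1/L2 = -/H/- → run H
t=40: (idle)
t=41: (idle)
t=42: (idle)
t=43: (idle)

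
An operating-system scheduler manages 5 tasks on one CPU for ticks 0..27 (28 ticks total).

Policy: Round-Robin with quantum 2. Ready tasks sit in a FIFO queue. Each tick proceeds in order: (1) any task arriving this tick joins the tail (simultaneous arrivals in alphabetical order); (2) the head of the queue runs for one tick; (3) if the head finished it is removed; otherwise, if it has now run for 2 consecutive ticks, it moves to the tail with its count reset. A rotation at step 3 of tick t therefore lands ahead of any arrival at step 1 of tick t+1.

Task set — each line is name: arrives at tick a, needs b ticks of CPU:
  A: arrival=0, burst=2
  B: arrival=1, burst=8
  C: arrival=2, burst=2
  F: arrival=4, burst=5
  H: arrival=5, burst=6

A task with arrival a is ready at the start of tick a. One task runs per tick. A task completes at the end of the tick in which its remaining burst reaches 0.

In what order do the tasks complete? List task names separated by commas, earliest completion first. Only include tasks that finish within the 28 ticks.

t=0: queue=[A] q_used=0 → run A
t=1: queue=[A,B] q_used=1 → run A
t=2: queue=[B,C] q_used=0 → run B
t=3: queue=[B,C] q_used=1 → run B
t=4: queue=[C,B,F] q_used=0 → run C
t=5: queue=[C,B,F,H] q_used=1 → run C
t=6: queue=[B,F,H] q_used=0 → run B
t=7: queue=[B,F,H] q_used=1 → run B
t=8: queue=[F,H,B] q_used=0 → run F
t=9: queue=[F,H,B] q_used=1 → run F
t=10: queue=[H,B,F] q_used=0 → run H
t=11: queue=[H,B,F] q_used=1 → run H
t=12: queue=[B,F,H] q_used=0 → run B
t=13: queue=[B,F,H] q_used=1 → run B
t=14: queue=[F,H,B] q_used=0 → run F
t=15: queue=[F,H,B] q_used=1 → run F
t=16: queue=[H,B,F] q_used=0 → run H
t=17: queue=[H,B,F] q_used=1 → run H
t=18: queue=[B,F,H] q_used=0 → run B
t=19: queue=[B,F,H] q_used=1 → run B
t=20: queue=[F,H] q_used=0 → run F
t=21: queue=[H] q_used=0 → run H
t=22: queue=[H] q_used=1 → run H
t=23: (idle)
t=24: (idle)
t=25: (idle)
t=26: (idle)
t=27: (idle)

completion order = A, C, B, F, H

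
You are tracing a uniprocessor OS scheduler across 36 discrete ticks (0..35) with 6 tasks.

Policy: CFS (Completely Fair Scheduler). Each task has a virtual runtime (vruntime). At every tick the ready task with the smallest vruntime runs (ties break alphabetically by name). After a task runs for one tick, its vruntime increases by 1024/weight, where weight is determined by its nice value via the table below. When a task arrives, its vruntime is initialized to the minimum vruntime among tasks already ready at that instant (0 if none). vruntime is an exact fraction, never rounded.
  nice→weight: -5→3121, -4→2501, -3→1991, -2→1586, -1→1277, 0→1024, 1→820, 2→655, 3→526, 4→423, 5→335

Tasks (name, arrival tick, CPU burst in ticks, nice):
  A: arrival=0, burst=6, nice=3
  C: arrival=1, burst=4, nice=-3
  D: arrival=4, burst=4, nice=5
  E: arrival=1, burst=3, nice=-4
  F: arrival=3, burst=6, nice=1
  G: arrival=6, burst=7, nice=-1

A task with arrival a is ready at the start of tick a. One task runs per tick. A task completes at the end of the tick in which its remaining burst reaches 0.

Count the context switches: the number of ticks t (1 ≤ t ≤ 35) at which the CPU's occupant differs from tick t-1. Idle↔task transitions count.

context switches = 29

t=0: vr[A=0] → run A
t=1: vr[A=512/263 C=512/263 E=512/263] → run A
t=2: vr[A=1024/263 C=512/263 E=512/263] → run C
t=3: vr[A=1024/263 C=1288704/523633 E=512/263 F=512/263] → run E
t=4: vr[A=1024/263 C=1288704/523633 D=512/263 E=1549824/657763 F=512/263] → run D
t=5: vr[A=1024/263 C=1288704/523633 D=440832/88105 E=1549824/657763 F=512/263] → run F
t=6: vr[A=1024/263 C=1288704/523633 D=440832/88105 E=1549824/657763 F=172288/53915 G=1549824/657763] → run E
t=7: vr[A=1024/263 C=1288704/523633 D=440832/88105 E=1819136/657763 F=172288/53915 G=1549824/657763] → run G
t=8: vr[A=1024/263 C=1288704/523633 D=440832/88105 E=1819136/657763 F=172288/53915 G=2652674560/839963351] → run C
t=9: vr[A=1024/263 C=1558016/523633 D=440832/88105 E=1819136/657763 F=172288/53915 G=2652674560/839963351] → run E
t=10: vr[A=1024/263 C=1558016/523633 D=440832/88105 F=172288/53915 G=2652674560/839963351] → run C
t=11: vr[A=1024/263 C=1827328/523633 D=440832/88105 F=172288/53915 G=2652674560/839963351] → run G
t=12: vr[A=1024/263 C=1827328/523633 D=440832/88105 F=172288/53915 G=3326223872/839963351] → run F
t=13: vr[A=1024/263 C=1827328/523633 D=440832/88105 F=239616/53915 G=3326223872/839963351] → run C
t=14: vr[A=1024/263 D=440832/88105 F=239616/53915 G=3326223872/839963351] → run A
t=15: vr[A=1536/263 D=440832/88105 F=239616/53915 G=3326223872/839963351] → run G
t=16: vr[A=1536/263 D=440832/88105 F=239616/53915 G=3999773184/839963351] → run F
t=17: vr[A=1536/263 D=440832/88105 F=306944/53915 G=3999773184/839963351] → run G
t=18: vr[A=1536/263 D=440832/88105 F=306944/53915 G=4673322496/839963351] → run D
t=19: vr[A=1536/263 D=710144/88105 F=306944/53915 G=4673322496/839963351] → run G
t=20: vr[A=1536/263 D=710144/88105 F=306944/53915 G=5346871808/839963351] → run F
t=21: vr[A=1536/263 D=710144/88105 F=374272/53915 G=5346871808/839963351] → run A
t=22: vr[A=2048/263 D=710144/88105 F=374272/53915 G=5346871808/839963351] → run G
t=23: vr[A=2048/263 D=710144/88105 F=374272/53915 G=6020421120/839963351] → run F
t=24: vr[A=2048/263 D=710144/88105 F=88320/10783 G=6020421120/839963351] → run G
t=25: vr[A=2048/263 D=710144/88105 F=88320/10783] → run A
t=26: vr[A=2560/263 D=710144/88105 F=88320/10783] → run D
t=27: vr[A=2560/263 D=979456/88105 F=88320/10783] → run F
t=28: vr[A=2560/263 D=979456/88105] → run A
t=29: vr[D=979456/88105] → run D
t=30: (idle)
t=31: (idle)
t=32: (idle)
t=33: (idle)
t=34: (idle)
t=35: (idle)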